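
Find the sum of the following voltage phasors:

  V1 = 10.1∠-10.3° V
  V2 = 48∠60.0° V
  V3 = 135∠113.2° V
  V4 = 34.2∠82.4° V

Step 1 — Convert each phasor to rectangular form:
  V1 = 10.1·(cos(-10.3°) + j·sin(-10.3°)) = 9.937 - j1.806 V
  V2 = 48·(cos(60.0°) + j·sin(60.0°)) = 24 + j41.57 V
  V3 = 135·(cos(113.2°) + j·sin(113.2°)) = -53.18 + j124.1 V
  V4 = 34.2·(cos(82.4°) + j·sin(82.4°)) = 4.523 + j33.9 V
Step 2 — Sum components: V_total = -14.72 + j197.7 V.
Step 3 — Convert to polar: |V_total| = 198.3 V, ∠V_total = 94.3°.

V_total = 198.3∠94.3° V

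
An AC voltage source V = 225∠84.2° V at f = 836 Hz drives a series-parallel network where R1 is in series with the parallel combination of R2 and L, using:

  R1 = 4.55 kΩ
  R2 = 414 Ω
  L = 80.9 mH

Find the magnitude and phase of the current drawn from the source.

Step 1 — Angular frequency: ω = 2π·f = 2π·836 = 5253 rad/s.
Step 2 — Component impedances:
  R1: Z = R = 4550 Ω
  R2: Z = R = 414 Ω
  L: Z = jωL = j·5253·0.0809 = 0 + j424.9 Ω
Step 3 — Parallel branch: R2 || L = 1/(1/R2 + 1/L) = 212.4 + j206.9 Ω.
Step 4 — Series with R1: Z_total = R1 + (R2 || L) = 4762 + j206.9 Ω = 4767∠2.5° Ω.
Step 5 — Source phasor: V = 225∠84.2° V = 22.74 + j223.8 V.
Step 6 — Ohm's law: I = V / Z_total = (22.74 + j223.8) / (4762 + j206.9) = 0.006804 + j0.04671 A.
Step 7 — Convert to polar: |I| = 0.0472 A, ∠I = 81.7°.

I = 0.0472∠81.7° A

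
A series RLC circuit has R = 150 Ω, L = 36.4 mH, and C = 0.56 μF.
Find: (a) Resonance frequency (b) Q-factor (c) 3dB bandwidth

Step 1 — Resonance condition Im(Z)=0 gives ω₀ = 1/√(LC).
Step 2 — ω₀ = 1/√(0.0364·5.6e-07) = 7004 rad/s.
Step 3 — f₀ = ω₀/(2π) = 1115 Hz.
Step 4 — Series Q: Q = ω₀L/R = 7004·0.0364/150 = 1.7.
Step 5 — 3dB bandwidth: Δω = ω₀/Q = 4121 rad/s; BW = Δω/(2π) = 655.9 Hz.

(a) f₀ = 1115 Hz  (b) Q = 1.7  (c) BW = 655.9 Hz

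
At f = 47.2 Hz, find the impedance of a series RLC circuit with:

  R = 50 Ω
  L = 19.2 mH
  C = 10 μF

Step 1 — Angular frequency: ω = 2π·f = 2π·47.2 = 296.6 rad/s.
Step 2 — Component impedances:
  R: Z = R = 50 Ω
  L: Z = jωL = j·296.6·0.0192 = 0 + j5.694 Ω
  C: Z = 1/(jωC) = -j/(ω·C) = 0 - j337.2 Ω
Step 3 — Series combination: Z_total = R + L + C = 50 - j331.5 Ω = 335.2∠-81.4° Ω.

Z = 50 - j331.5 Ω = 335.2∠-81.4° Ω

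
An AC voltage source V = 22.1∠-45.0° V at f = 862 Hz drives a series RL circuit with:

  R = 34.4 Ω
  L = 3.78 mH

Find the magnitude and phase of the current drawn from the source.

Step 1 — Angular frequency: ω = 2π·f = 2π·862 = 5416 rad/s.
Step 2 — Component impedances:
  R: Z = R = 34.4 Ω
  L: Z = jωL = j·5416·0.00378 = 0 + j20.47 Ω
Step 3 — Series combination: Z_total = R + L = 34.4 + j20.47 Ω = 40.03∠30.8° Ω.
Step 4 — Source phasor: V = 22.1∠-45.0° V = 15.63 - j15.63 V.
Step 5 — Ohm's law: I = V / Z_total = (15.63 - j15.63) / (34.4 + j20.47) = 0.1358 - j0.5351 A.
Step 6 — Convert to polar: |I| = 0.5521 A, ∠I = -75.8°.

I = 0.5521∠-75.8° A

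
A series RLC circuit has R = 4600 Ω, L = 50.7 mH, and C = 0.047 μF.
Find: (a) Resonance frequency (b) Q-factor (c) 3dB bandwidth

Step 1 — Resonance: ω₀ = 1/√(LC) = 1/√(0.0507·4.7e-08) = 2.049e+04 rad/s.
Step 2 — f₀ = ω₀/(2π) = 3260 Hz.
Step 3 — Series Q: Q = ω₀L/R = 2.049e+04·0.0507/4600 = 0.2258.
Step 4 — Bandwidth: Δω = ω₀/Q = 9.073e+04 rad/s; BW = Δω/(2π) = 1.444e+04 Hz.

(a) f₀ = 3260 Hz  (b) Q = 0.2258  (c) BW = 1.444e+04 Hz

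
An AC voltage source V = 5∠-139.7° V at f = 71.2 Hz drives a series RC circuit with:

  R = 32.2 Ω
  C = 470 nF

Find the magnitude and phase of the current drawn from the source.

Step 1 — Angular frequency: ω = 2π·f = 2π·71.2 = 447.4 rad/s.
Step 2 — Component impedances:
  R: Z = R = 32.2 Ω
  C: Z = 1/(jωC) = -j/(ω·C) = 0 - j4756 Ω
Step 3 — Series combination: Z_total = R + C = 32.2 - j4756 Ω = 4756∠-89.6° Ω.
Step 4 — Source phasor: V = 5∠-139.7° V = -3.813 - j3.234 V.
Step 5 — Ohm's law: I = V / Z_total = (-3.813 - j3.234) / (32.2 - j4756) = 0.0006745 - j0.0008064 A.
Step 6 — Convert to polar: |I| = 0.001051 A, ∠I = -50.1°.

I = 0.001051∠-50.1° A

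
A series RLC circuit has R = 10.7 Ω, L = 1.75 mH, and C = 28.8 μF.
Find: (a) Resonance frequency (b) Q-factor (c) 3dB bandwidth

Step 1 — Resonance: ω₀ = 1/√(LC) = 1/√(0.00175·2.88e-05) = 4454 rad/s.
Step 2 — f₀ = ω₀/(2π) = 708.9 Hz.
Step 3 — Series Q: Q = ω₀L/R = 4454·0.00175/10.7 = 0.7285.
Step 4 — Bandwidth: Δω = ω₀/Q = 6114 rad/s; BW = Δω/(2π) = 973.1 Hz.

(a) f₀ = 708.9 Hz  (b) Q = 0.7285  (c) BW = 973.1 Hz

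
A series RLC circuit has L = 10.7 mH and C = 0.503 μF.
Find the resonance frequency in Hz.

Step 1 — Resonance condition Im(Z)=0 gives ω₀ = 1/√(LC).
Step 2 — ω₀ = 1/√(0.0107·5.03e-07) = 1.363e+04 rad/s.
Step 3 — f₀ = ω₀/(2π) = 2169 Hz.

f₀ = 2169 Hz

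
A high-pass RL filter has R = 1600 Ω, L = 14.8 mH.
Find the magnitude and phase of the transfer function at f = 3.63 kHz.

Step 1 — Angular frequency: ω = 2π·3630 = 2.281e+04 rad/s.
Step 2 — Transfer function: H(jω) = jωL/(R + jωL).
Step 3 — Numerator jωL = j·337.6; denominator R + jωL = 1600 + j337.6.
Step 4 — H = 0.04261 + j0.202.
Step 5 — Magnitude: |H| = 0.2064 (-13.7 dB); phase: φ = 78.1°.

|H| = 0.2064 (-13.7 dB), φ = 78.1°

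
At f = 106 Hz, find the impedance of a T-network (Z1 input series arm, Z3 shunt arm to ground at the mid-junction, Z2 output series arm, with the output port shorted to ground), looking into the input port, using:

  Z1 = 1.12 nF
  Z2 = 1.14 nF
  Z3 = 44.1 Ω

Step 1 — Angular frequency: ω = 2π·f = 2π·106 = 666 rad/s.
Step 2 — Component impedances:
  Z1: Z = 1/(jωC) = -j/(ω·C) = 0 - j1.341e+06 Ω
  Z2: Z = 1/(jωC) = -j/(ω·C) = 0 - j1.317e+06 Ω
  Z3: Z = R = 44.1 Ω
Step 3 — With the output port shorted to ground, the output series arm Z2 runs from the junction to ground; the shunt arm Z3 also runs from the junction to ground. They appear in parallel: Z3 || Z2 = 44.1 - j0.001477 Ω.
Step 4 — Series with input arm Z1: Z_in = Z1 + (Z3 || Z2) = 44.1 - j1.341e+06 Ω = 1.341e+06∠-90.0° Ω.

Z = 44.1 - j1.341e+06 Ω = 1.341e+06∠-90.0° Ω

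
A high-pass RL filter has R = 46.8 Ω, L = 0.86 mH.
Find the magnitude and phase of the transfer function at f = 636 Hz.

Step 1 — Angular frequency: ω = 2π·636 = 3996 rad/s.
Step 2 — Transfer function: H(jω) = jωL/(R + jωL).
Step 3 — Numerator jωL = j·3.437; denominator R + jωL = 46.8 + j3.437.
Step 4 — H = 0.005363 + j0.07304.
Step 5 — Magnitude: |H| = 0.07324 (-22.7 dB); phase: φ = 85.8°.

|H| = 0.07324 (-22.7 dB), φ = 85.8°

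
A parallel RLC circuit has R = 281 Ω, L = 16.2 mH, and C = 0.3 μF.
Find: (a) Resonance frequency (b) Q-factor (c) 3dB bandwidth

Step 1 — Resonance: ω₀ = 1/√(LC) = 1/√(0.0162·3e-07) = 1.434e+04 rad/s.
Step 2 — f₀ = ω₀/(2π) = 2283 Hz.
Step 3 — Parallel Q: Q = R/(ω₀L) = 281/(1.434e+04·0.0162) = 1.209.
Step 4 — Bandwidth: Δω = ω₀/Q = 1.186e+04 rad/s; BW = Δω/(2π) = 1888 Hz.

(a) f₀ = 2283 Hz  (b) Q = 1.209  (c) BW = 1888 Hz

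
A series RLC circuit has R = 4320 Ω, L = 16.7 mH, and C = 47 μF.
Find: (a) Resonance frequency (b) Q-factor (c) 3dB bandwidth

Step 1 — Resonance condition Im(Z)=0 gives ω₀ = 1/√(LC).
Step 2 — ω₀ = 1/√(0.0167·4.7e-05) = 1129 rad/s.
Step 3 — f₀ = ω₀/(2π) = 179.6 Hz.
Step 4 — Series Q: Q = ω₀L/R = 1129·0.0167/4320 = 0.004363.
Step 5 — 3dB bandwidth: Δω = ω₀/Q = 2.587e+05 rad/s; BW = Δω/(2π) = 4.117e+04 Hz.

(a) f₀ = 179.6 Hz  (b) Q = 0.004363  (c) BW = 4.117e+04 Hz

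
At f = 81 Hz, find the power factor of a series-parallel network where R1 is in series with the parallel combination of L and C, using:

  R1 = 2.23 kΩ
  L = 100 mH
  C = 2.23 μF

Step 1 — Angular frequency: ω = 2π·f = 2π·81 = 508.9 rad/s.
Step 2 — Component impedances:
  R1: Z = R = 2230 Ω
  L: Z = jωL = j·508.9·0.1 = 0 + j50.89 Ω
  C: Z = 1/(jωC) = -j/(ω·C) = 0 - j881.1 Ω
Step 3 — Parallel branch: L || C = 1/(1/L + 1/C) = 0 + j54.01 Ω.
Step 4 — Series with R1: Z_total = R1 + (L || C) = 2230 + j54.01 Ω = 2231∠1.4° Ω.
Step 5 — Power factor: PF = cos(φ) = Re(Z)/|Z| = 2230/2230.7 = 0.9997.
Step 6 — Type: Im(Z) = 54.01 ⇒ lagging (phase φ = 1.4°).

PF = 0.9997 (lagging, φ = 1.4°)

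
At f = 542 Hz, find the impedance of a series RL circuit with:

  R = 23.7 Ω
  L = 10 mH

Step 1 — Angular frequency: ω = 2π·f = 2π·542 = 3405 rad/s.
Step 2 — Component impedances:
  R: Z = R = 23.7 Ω
  L: Z = jωL = j·3405·0.01 = 0 + j34.05 Ω
Step 3 — Series combination: Z_total = R + L = 23.7 + j34.05 Ω = 41.49∠55.2° Ω.

Z = 23.7 + j34.05 Ω = 41.49∠55.2° Ω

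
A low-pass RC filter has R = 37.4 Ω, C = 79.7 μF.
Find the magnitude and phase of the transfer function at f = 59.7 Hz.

Step 1 — Angular frequency: ω = 2π·59.7 = 375.1 rad/s.
Step 2 — Transfer function: H(jω) = 1/(1 + jωRC).
Step 3 — Denominator: 1 + jωRC = 1 + j·375.1·37.4·7.97e-05 = 1 + j1.118.
Step 4 — H = 0.4444 - j0.4969.
Step 5 — Magnitude: |H| = 0.6666 (-3.5 dB); phase: φ = -48.2°.

|H| = 0.6666 (-3.5 dB), φ = -48.2°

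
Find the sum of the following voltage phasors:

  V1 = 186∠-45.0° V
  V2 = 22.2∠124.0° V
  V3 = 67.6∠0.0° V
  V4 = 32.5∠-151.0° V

Step 1 — Convert each phasor to rectangular form:
  V1 = 186·(cos(-45.0°) + j·sin(-45.0°)) = 131.5 - j131.5 V
  V2 = 22.2·(cos(124.0°) + j·sin(124.0°)) = -12.41 + j18.4 V
  V3 = 67.6·(cos(0.0°) + j·sin(0.0°)) = 67.6 V
  V4 = 32.5·(cos(-151.0°) + j·sin(-151.0°)) = -28.43 - j15.76 V
Step 2 — Sum components: V_total = 158.3 - j128.9 V.
Step 3 — Convert to polar: |V_total| = 204.1 V, ∠V_total = -39.2°.

V_total = 204.1∠-39.2° V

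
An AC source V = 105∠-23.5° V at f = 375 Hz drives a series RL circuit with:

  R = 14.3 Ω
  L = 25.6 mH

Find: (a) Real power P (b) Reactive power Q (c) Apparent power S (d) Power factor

Step 1 — Angular frequency: ω = 2π·f = 2π·375 = 2356 rad/s.
Step 2 — Component impedances:
  R: Z = R = 14.3 Ω
  L: Z = jωL = j·2356·0.0256 = 0 + j60.32 Ω
Step 3 — Series combination: Z_total = R + L = 14.3 + j60.32 Ω = 61.99∠76.7° Ω.
Step 4 — Source phasor: V = 105∠-23.5° V = 96.29 - j41.87 V.
Step 5 — Current: I = V / Z = -0.2989 - j1.667 A = 1.694∠-100.2° A.
Step 6 — Complex power: S = V·I* = 41.03 + j173.1 VA.
Step 7 — Real power: P = Re(S) = 41.03 W.
Step 8 — Reactive power: Q = Im(S) = 173.1 VAR.
Step 9 — Apparent power: |S| = 177.8 VA.
Step 10 — Power factor: PF = P/|S| = 0.2307 (lagging).

(a) P = 41.03 W  (b) Q = 173.1 VAR  (c) S = 177.8 VA  (d) PF = 0.2307 (lagging)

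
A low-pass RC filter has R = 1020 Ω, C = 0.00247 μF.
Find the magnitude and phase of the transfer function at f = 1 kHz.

Step 1 — Angular frequency: ω = 2π·1000 = 6283 rad/s.
Step 2 — Transfer function: H(jω) = 1/(1 + jωRC).
Step 3 — Denominator: 1 + jωRC = 1 + j·6283·1020·2.47e-09 = 1 + j0.01583.
Step 4 — H = 0.9997 - j0.01583.
Step 5 — Magnitude: |H| = 0.9999 (-0.0 dB); phase: φ = -0.9°.

|H| = 0.9999 (-0.0 dB), φ = -0.9°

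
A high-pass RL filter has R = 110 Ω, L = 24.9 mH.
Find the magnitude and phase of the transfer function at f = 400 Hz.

Step 1 — Angular frequency: ω = 2π·400 = 2513 rad/s.
Step 2 — Transfer function: H(jω) = jωL/(R + jωL).
Step 3 — Numerator jωL = j·62.58; denominator R + jωL = 110 + j62.58.
Step 4 — H = 0.2445 + j0.4298.
Step 5 — Magnitude: |H| = 0.4945 (-6.1 dB); phase: φ = 60.4°.

|H| = 0.4945 (-6.1 dB), φ = 60.4°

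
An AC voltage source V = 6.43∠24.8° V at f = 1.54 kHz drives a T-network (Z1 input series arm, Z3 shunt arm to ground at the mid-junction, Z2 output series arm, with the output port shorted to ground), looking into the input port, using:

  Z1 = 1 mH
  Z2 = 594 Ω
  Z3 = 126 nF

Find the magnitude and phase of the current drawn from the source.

Step 1 — Angular frequency: ω = 2π·f = 2π·1540 = 9676 rad/s.
Step 2 — Component impedances:
  Z1: Z = jωL = j·9676·0.001 = 0 + j9.676 Ω
  Z2: Z = R = 594 Ω
  Z3: Z = 1/(jωC) = -j/(ω·C) = 0 - j820.2 Ω
Step 3 — With the output port shorted to ground, the output series arm Z2 runs from the junction to ground; the shunt arm Z3 also runs from the junction to ground. They appear in parallel: Z3 || Z2 = 389.6 - j282.2 Ω.
Step 4 — Series with input arm Z1: Z_in = Z1 + (Z3 || Z2) = 389.6 - j272.5 Ω = 475.5∠-35.0° Ω.
Step 5 — Source phasor: V = 6.43∠24.8° V = 5.837 + j2.697 V.
Step 6 — Ohm's law: I = V / Z_total = (5.837 + j2.697) / (389.6 - j272.5) = 0.006809 + j0.01168 A.
Step 7 — Convert to polar: |I| = 0.01352 A, ∠I = 59.8°.

I = 0.01352∠59.8° A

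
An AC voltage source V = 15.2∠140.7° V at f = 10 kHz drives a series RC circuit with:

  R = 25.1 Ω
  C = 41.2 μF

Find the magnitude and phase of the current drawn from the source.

Step 1 — Angular frequency: ω = 2π·f = 2π·1e+04 = 6.283e+04 rad/s.
Step 2 — Component impedances:
  R: Z = R = 25.1 Ω
  C: Z = 1/(jωC) = -j/(ω·C) = 0 - j0.3863 Ω
Step 3 — Series combination: Z_total = R + C = 25.1 - j0.3863 Ω = 25.1∠-0.9° Ω.
Step 4 — Source phasor: V = 15.2∠140.7° V = -11.76 + j9.627 V.
Step 5 — Ohm's law: I = V / Z_total = (-11.76 + j9.627) / (25.1 - j0.3863) = -0.4744 + j0.3763 A.
Step 6 — Convert to polar: |I| = 0.6055 A, ∠I = 141.6°.

I = 0.6055∠141.6° A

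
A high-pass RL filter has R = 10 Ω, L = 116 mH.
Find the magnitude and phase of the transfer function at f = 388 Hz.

Step 1 — Angular frequency: ω = 2π·388 = 2438 rad/s.
Step 2 — Transfer function: H(jω) = jωL/(R + jωL).
Step 3 — Numerator jωL = j·282.8; denominator R + jωL = 10 + j282.8.
Step 4 — H = 0.9988 + j0.03532.
Step 5 — Magnitude: |H| = 0.9994 (-0.0 dB); phase: φ = 2.0°.

|H| = 0.9994 (-0.0 dB), φ = 2.0°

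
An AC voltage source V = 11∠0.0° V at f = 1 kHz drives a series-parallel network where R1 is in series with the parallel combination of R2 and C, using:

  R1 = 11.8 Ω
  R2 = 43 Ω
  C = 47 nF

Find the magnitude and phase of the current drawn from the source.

Step 1 — Angular frequency: ω = 2π·f = 2π·1000 = 6283 rad/s.
Step 2 — Component impedances:
  R1: Z = R = 11.8 Ω
  R2: Z = R = 43 Ω
  C: Z = 1/(jωC) = -j/(ω·C) = 0 - j3386 Ω
Step 3 — Parallel branch: R2 || C = 1/(1/R2 + 1/C) = 42.99 - j0.5459 Ω.
Step 4 — Series with R1: Z_total = R1 + (R2 || C) = 54.79 - j0.5459 Ω = 54.8∠-0.6° Ω.
Step 5 — Source phasor: V = 11∠0.0° V = 11 V.
Step 6 — Ohm's law: I = V / Z_total = (11) / (54.79 - j0.5459) = 0.2007 + j0.002 A.
Step 7 — Convert to polar: |I| = 0.2007 A, ∠I = 0.6°.

I = 0.2007∠0.6° A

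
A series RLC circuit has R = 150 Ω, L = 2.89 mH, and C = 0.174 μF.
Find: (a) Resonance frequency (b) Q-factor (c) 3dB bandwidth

Step 1 — Resonance condition Im(Z)=0 gives ω₀ = 1/√(LC).
Step 2 — ω₀ = 1/√(0.00289·1.74e-07) = 4.459e+04 rad/s.
Step 3 — f₀ = ω₀/(2π) = 7097 Hz.
Step 4 — Series Q: Q = ω₀L/R = 4.459e+04·0.00289/150 = 0.8592.
Step 5 — 3dB bandwidth: Δω = ω₀/Q = 5.19e+04 rad/s; BW = Δω/(2π) = 8261 Hz.

(a) f₀ = 7097 Hz  (b) Q = 0.8592  (c) BW = 8261 Hz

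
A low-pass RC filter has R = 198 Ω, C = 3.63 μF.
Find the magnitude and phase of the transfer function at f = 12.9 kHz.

Step 1 — Angular frequency: ω = 2π·1.29e+04 = 8.105e+04 rad/s.
Step 2 — Transfer function: H(jω) = 1/(1 + jωRC).
Step 3 — Denominator: 1 + jωRC = 1 + j·8.105e+04·198·3.63e-06 = 1 + j58.26.
Step 4 — H = 0.0002946 - j0.01716.
Step 5 — Magnitude: |H| = 0.01716 (-35.3 dB); phase: φ = -89.0°.

|H| = 0.01716 (-35.3 dB), φ = -89.0°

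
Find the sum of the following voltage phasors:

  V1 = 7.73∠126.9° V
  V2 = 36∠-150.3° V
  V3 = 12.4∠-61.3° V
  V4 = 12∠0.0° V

Step 1 — Convert each phasor to rectangular form:
  V1 = 7.73·(cos(126.9°) + j·sin(126.9°)) = -4.641 + j6.182 V
  V2 = 36·(cos(-150.3°) + j·sin(-150.3°)) = -31.27 - j17.84 V
  V3 = 12.4·(cos(-61.3°) + j·sin(-61.3°)) = 5.955 - j10.88 V
  V4 = 12·(cos(0.0°) + j·sin(0.0°)) = 12 V
Step 2 — Sum components: V_total = -17.96 - j22.53 V.
Step 3 — Convert to polar: |V_total| = 28.81 V, ∠V_total = -128.6°.

V_total = 28.81∠-128.6° V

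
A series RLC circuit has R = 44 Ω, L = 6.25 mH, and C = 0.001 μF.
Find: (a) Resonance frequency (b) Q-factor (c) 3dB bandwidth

Step 1 — Resonance condition Im(Z)=0 gives ω₀ = 1/√(LC).
Step 2 — ω₀ = 1/√(0.00625·1e-09) = 4e+05 rad/s.
Step 3 — f₀ = ω₀/(2π) = 6.366e+04 Hz.
Step 4 — Series Q: Q = ω₀L/R = 4e+05·0.00625/44 = 56.82.
Step 5 — 3dB bandwidth: Δω = ω₀/Q = 7040 rad/s; BW = Δω/(2π) = 1120 Hz.

(a) f₀ = 6.366e+04 Hz  (b) Q = 56.82  (c) BW = 1120 Hz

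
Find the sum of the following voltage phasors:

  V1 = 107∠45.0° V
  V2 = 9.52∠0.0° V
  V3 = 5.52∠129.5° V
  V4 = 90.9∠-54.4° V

Step 1 — Convert each phasor to rectangular form:
  V1 = 107·(cos(45.0°) + j·sin(45.0°)) = 75.66 + j75.66 V
  V2 = 9.52·(cos(0.0°) + j·sin(0.0°)) = 9.52 V
  V3 = 5.52·(cos(129.5°) + j·sin(129.5°)) = -3.511 + j4.259 V
  V4 = 90.9·(cos(-54.4°) + j·sin(-54.4°)) = 52.91 - j73.91 V
Step 2 — Sum components: V_total = 134.6 + j6.009 V.
Step 3 — Convert to polar: |V_total| = 134.7 V, ∠V_total = 2.6°.

V_total = 134.7∠2.6° V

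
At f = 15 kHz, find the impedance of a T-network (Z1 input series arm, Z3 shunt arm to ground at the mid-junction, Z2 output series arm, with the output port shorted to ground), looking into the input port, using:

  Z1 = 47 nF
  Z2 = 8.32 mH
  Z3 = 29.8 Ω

Step 1 — Angular frequency: ω = 2π·f = 2π·1.5e+04 = 9.425e+04 rad/s.
Step 2 — Component impedances:
  Z1: Z = 1/(jωC) = -j/(ω·C) = 0 - j225.8 Ω
  Z2: Z = jωL = j·9.425e+04·0.00832 = 0 + j784.1 Ω
  Z3: Z = R = 29.8 Ω
Step 3 — With the output port shorted to ground, the output series arm Z2 runs from the junction to ground; the shunt arm Z3 also runs from the junction to ground. They appear in parallel: Z3 || Z2 = 29.76 + j1.131 Ω.
Step 4 — Series with input arm Z1: Z_in = Z1 + (Z3 || Z2) = 29.76 - j224.6 Ω = 226.6∠-82.5° Ω.

Z = 29.76 - j224.6 Ω = 226.6∠-82.5° Ω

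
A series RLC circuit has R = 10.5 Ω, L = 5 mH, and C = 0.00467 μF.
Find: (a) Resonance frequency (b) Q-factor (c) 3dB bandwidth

Step 1 — Resonance condition Im(Z)=0 gives ω₀ = 1/√(LC).
Step 2 — ω₀ = 1/√(0.005·4.67e-09) = 2.069e+05 rad/s.
Step 3 — f₀ = ω₀/(2π) = 3.294e+04 Hz.
Step 4 — Series Q: Q = ω₀L/R = 2.069e+05·0.005/10.5 = 98.55.
Step 5 — 3dB bandwidth: Δω = ω₀/Q = 2100 rad/s; BW = Δω/(2π) = 334.2 Hz.

(a) f₀ = 3.294e+04 Hz  (b) Q = 98.55  (c) BW = 334.2 Hz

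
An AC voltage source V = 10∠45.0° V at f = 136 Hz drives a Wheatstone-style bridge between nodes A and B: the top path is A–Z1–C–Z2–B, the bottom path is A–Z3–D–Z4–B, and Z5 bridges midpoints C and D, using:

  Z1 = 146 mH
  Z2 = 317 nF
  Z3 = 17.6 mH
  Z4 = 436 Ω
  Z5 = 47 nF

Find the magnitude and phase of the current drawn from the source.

Step 1 — Angular frequency: ω = 2π·f = 2π·136 = 854.5 rad/s.
Step 2 — Component impedances:
  Z1: Z = jωL = j·854.5·0.146 = 0 + j124.8 Ω
  Z2: Z = 1/(jωC) = -j/(ω·C) = 0 - j3692 Ω
  Z3: Z = jωL = j·854.5·0.0176 = 0 + j15.04 Ω
  Z4: Z = R = 436 Ω
  Z5: Z = 1/(jωC) = -j/(ω·C) = 0 - j2.49e+04 Ω
Step 3 — Bridge requires nodal analysis (the Z5 bridge couples midpoints C and D, so the two paths cannot be reduced to a simple series/parallel combination). Setting node B to ground and injecting 1 A at node A, the 3-node admittance system at A, C, D solves to V_A = Z_AB = 433.2 - j38.07 Ω = 434.9∠-5.0° Ω.
Step 4 — Source phasor: V = 10∠45.0° V = 7.071 + j7.071 V.
Step 5 — Ohm's law: I = V / Z_total = (7.071 + j7.071) / (433.2 - j38.07) = 0.01477 + j0.01762 A.
Step 6 — Convert to polar: |I| = 0.023 A, ∠I = 50.0°.

I = 0.023∠50.0° A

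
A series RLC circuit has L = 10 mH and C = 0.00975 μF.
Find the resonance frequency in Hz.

Step 1 — Resonance condition Im(Z)=0 gives ω₀ = 1/√(LC).
Step 2 — ω₀ = 1/√(0.01·9.75e-09) = 1.013e+05 rad/s.
Step 3 — f₀ = ω₀/(2π) = 1.612e+04 Hz.

f₀ = 1.612e+04 Hz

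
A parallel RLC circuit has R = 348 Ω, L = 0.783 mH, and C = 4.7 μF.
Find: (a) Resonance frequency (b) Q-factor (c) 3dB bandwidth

Step 1 — Resonance: ω₀ = 1/√(LC) = 1/√(0.000783·4.7e-06) = 1.648e+04 rad/s.
Step 2 — f₀ = ω₀/(2π) = 2624 Hz.
Step 3 — Parallel Q: Q = R/(ω₀L) = 348/(1.648e+04·0.000783) = 26.96.
Step 4 — Bandwidth: Δω = ω₀/Q = 611.4 rad/s; BW = Δω/(2π) = 97.31 Hz.

(a) f₀ = 2624 Hz  (b) Q = 26.96  (c) BW = 97.31 Hz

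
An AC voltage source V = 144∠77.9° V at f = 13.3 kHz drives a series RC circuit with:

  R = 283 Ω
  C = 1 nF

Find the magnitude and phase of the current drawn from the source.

Step 1 — Angular frequency: ω = 2π·f = 2π·1.33e+04 = 8.357e+04 rad/s.
Step 2 — Component impedances:
  R: Z = R = 283 Ω
  C: Z = 1/(jωC) = -j/(ω·C) = 0 - j1.197e+04 Ω
Step 3 — Series combination: Z_total = R + C = 283 - j1.197e+04 Ω = 1.197e+04∠-88.6° Ω.
Step 4 — Source phasor: V = 144∠77.9° V = 30.19 + j140.8 V.
Step 5 — Ohm's law: I = V / Z_total = (30.19 + j140.8) / (283 - j1.197e+04) = -0.0117 + j0.002799 A.
Step 6 — Convert to polar: |I| = 0.01203 A, ∠I = 166.5°.

I = 0.01203∠166.5° A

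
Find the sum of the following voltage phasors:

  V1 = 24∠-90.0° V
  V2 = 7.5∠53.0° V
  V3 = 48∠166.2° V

Step 1 — Convert each phasor to rectangular form:
  V1 = 24·(cos(-90.0°) + j·sin(-90.0°)) = 0 - j24 V
  V2 = 7.5·(cos(53.0°) + j·sin(53.0°)) = 4.514 + j5.99 V
  V3 = 48·(cos(166.2°) + j·sin(166.2°)) = -46.61 + j11.45 V
Step 2 — Sum components: V_total = -42.1 - j6.561 V.
Step 3 — Convert to polar: |V_total| = 42.61 V, ∠V_total = -171.1°.

V_total = 42.61∠-171.1° V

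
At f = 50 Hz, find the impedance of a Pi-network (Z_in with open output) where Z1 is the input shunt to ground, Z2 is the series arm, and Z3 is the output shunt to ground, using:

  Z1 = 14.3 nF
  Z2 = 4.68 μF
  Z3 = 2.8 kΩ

Step 1 — Angular frequency: ω = 2π·f = 2π·50 = 314.2 rad/s.
Step 2 — Component impedances:
  Z1: Z = 1/(jωC) = -j/(ω·C) = 0 - j2.226e+05 Ω
  Z2: Z = 1/(jωC) = -j/(ω·C) = 0 - j680.1 Ω
  Z3: Z = R = 2800 Ω
Step 3 — With open output, the series arm Z2 and the output shunt Z3 appear in series to ground: Z2 + Z3 = 2800 - j680.1 Ω.
Step 4 — Parallel with input shunt Z1: Z_in = Z1 || (Z2 + Z3) = 2783 - j713 Ω = 2872∠-14.4° Ω.

Z = 2783 - j713 Ω = 2872∠-14.4° Ω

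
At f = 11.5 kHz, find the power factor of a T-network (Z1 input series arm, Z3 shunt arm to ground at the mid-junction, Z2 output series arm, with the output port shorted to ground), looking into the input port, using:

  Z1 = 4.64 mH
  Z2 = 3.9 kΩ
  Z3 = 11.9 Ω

Step 1 — Angular frequency: ω = 2π·f = 2π·1.15e+04 = 7.226e+04 rad/s.
Step 2 — Component impedances:
  Z1: Z = jωL = j·7.226e+04·0.00464 = 0 + j335.3 Ω
  Z2: Z = R = 3900 Ω
  Z3: Z = R = 11.9 Ω
Step 3 — With the output port shorted to ground, the output series arm Z2 runs from the junction to ground; the shunt arm Z3 also runs from the junction to ground. They appear in parallel: Z3 || Z2 = 11.86 Ω.
Step 4 — Series with input arm Z1: Z_in = Z1 + (Z3 || Z2) = 11.86 + j335.3 Ω = 335.5∠88.0° Ω.
Step 5 — Power factor: PF = cos(φ) = Re(Z)/|Z| = 11.864/335.48 = 0.03536.
Step 6 — Type: Im(Z) = 335.3 ⇒ lagging (phase φ = 88.0°).

PF = 0.03536 (lagging, φ = 88.0°)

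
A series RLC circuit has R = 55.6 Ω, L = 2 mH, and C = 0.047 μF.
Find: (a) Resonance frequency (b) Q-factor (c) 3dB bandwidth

Step 1 — Resonance condition Im(Z)=0 gives ω₀ = 1/√(LC).
Step 2 — ω₀ = 1/√(0.002·4.7e-08) = 1.031e+05 rad/s.
Step 3 — f₀ = ω₀/(2π) = 1.642e+04 Hz.
Step 4 — Series Q: Q = ω₀L/R = 1.031e+05·0.002/55.6 = 3.71.
Step 5 — 3dB bandwidth: Δω = ω₀/Q = 2.78e+04 rad/s; BW = Δω/(2π) = 4425 Hz.

(a) f₀ = 1.642e+04 Hz  (b) Q = 3.71  (c) BW = 4425 Hz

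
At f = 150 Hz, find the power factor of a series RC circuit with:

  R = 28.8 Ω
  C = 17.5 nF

Step 1 — Angular frequency: ω = 2π·f = 2π·150 = 942.5 rad/s.
Step 2 — Component impedances:
  R: Z = R = 28.8 Ω
  C: Z = 1/(jωC) = -j/(ω·C) = 0 - j6.063e+04 Ω
Step 3 — Series combination: Z_total = R + C = 28.8 - j6.063e+04 Ω = 6.063e+04∠-90.0° Ω.
Step 4 — Power factor: PF = cos(φ) = Re(Z)/|Z| = 28.8/6.063e+04 = 0.000475.
Step 5 — Type: Im(Z) = -6.063e+04 ⇒ leading (phase φ = -90.0°).

PF = 0.000475 (leading, φ = -90.0°)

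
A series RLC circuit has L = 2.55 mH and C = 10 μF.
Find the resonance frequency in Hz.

Step 1 — Resonance condition Im(Z)=0 gives ω₀ = 1/√(LC).
Step 2 — ω₀ = 1/√(0.00255·1e-05) = 6262 rad/s.
Step 3 — f₀ = ω₀/(2π) = 996.7 Hz.

f₀ = 996.7 Hz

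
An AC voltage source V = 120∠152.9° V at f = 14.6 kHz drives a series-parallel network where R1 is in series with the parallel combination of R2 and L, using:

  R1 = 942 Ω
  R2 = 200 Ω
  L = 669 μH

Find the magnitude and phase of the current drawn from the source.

Step 1 — Angular frequency: ω = 2π·f = 2π·1.46e+04 = 9.173e+04 rad/s.
Step 2 — Component impedances:
  R1: Z = R = 942 Ω
  R2: Z = R = 200 Ω
  L: Z = jωL = j·9.173e+04·0.000669 = 0 + j61.37 Ω
Step 3 — Parallel branch: R2 || L = 1/(1/R2 + 1/L) = 17.21 + j56.09 Ω.
Step 4 — Series with R1: Z_total = R1 + (R2 || L) = 959.2 + j56.09 Ω = 960.8∠3.3° Ω.
Step 5 — Source phasor: V = 120∠152.9° V = -106.8 + j54.67 V.
Step 6 — Ohm's law: I = V / Z_total = (-106.8 + j54.67) / (959.2 + j56.09) = -0.1077 + j0.06329 A.
Step 7 — Convert to polar: |I| = 0.1249 A, ∠I = 149.6°.

I = 0.1249∠149.6° A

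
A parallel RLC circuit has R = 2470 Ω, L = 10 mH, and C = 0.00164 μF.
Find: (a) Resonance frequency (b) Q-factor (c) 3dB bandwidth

Step 1 — Resonance: ω₀ = 1/√(LC) = 1/√(0.01·1.64e-09) = 2.469e+05 rad/s.
Step 2 — f₀ = ω₀/(2π) = 3.93e+04 Hz.
Step 3 — Parallel Q: Q = R/(ω₀L) = 2470/(2.469e+05·0.01) = 1.
Step 4 — Bandwidth: Δω = ω₀/Q = 2.469e+05 rad/s; BW = Δω/(2π) = 3.929e+04 Hz.

(a) f₀ = 3.93e+04 Hz  (b) Q = 1  (c) BW = 3.929e+04 Hz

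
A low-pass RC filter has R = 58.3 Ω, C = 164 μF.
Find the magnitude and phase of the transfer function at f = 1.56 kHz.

Step 1 — Angular frequency: ω = 2π·1560 = 9802 rad/s.
Step 2 — Transfer function: H(jω) = 1/(1 + jωRC).
Step 3 — Denominator: 1 + jωRC = 1 + j·9802·58.3·0.000164 = 1 + j93.72.
Step 4 — H = 0.0001138 - j0.01067.
Step 5 — Magnitude: |H| = 0.01067 (-39.4 dB); phase: φ = -89.4°.

|H| = 0.01067 (-39.4 dB), φ = -89.4°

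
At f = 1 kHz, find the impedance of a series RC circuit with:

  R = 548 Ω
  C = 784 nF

Step 1 — Angular frequency: ω = 2π·f = 2π·1000 = 6283 rad/s.
Step 2 — Component impedances:
  R: Z = R = 548 Ω
  C: Z = 1/(jωC) = -j/(ω·C) = 0 - j203 Ω
Step 3 — Series combination: Z_total = R + C = 548 - j203 Ω = 584.4∠-20.3° Ω.

Z = 548 - j203 Ω = 584.4∠-20.3° Ω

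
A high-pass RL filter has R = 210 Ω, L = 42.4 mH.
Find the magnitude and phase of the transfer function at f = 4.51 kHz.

Step 1 — Angular frequency: ω = 2π·4510 = 2.834e+04 rad/s.
Step 2 — Transfer function: H(jω) = jωL/(R + jωL).
Step 3 — Numerator jωL = j·1201; denominator R + jωL = 210 + j1201.
Step 4 — H = 0.9704 + j0.1696.
Step 5 — Magnitude: |H| = 0.9851 (-0.1 dB); phase: φ = 9.9°.

|H| = 0.9851 (-0.1 dB), φ = 9.9°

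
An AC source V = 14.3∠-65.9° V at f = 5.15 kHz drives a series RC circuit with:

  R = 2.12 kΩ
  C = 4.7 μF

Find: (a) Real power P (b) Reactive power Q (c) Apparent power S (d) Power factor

Step 1 — Angular frequency: ω = 2π·f = 2π·5150 = 3.236e+04 rad/s.
Step 2 — Component impedances:
  R: Z = R = 2120 Ω
  C: Z = 1/(jωC) = -j/(ω·C) = 0 - j6.575 Ω
Step 3 — Series combination: Z_total = R + C = 2120 - j6.575 Ω = 2120∠-0.2° Ω.
Step 4 — Source phasor: V = 14.3∠-65.9° V = 5.839 - j13.05 V.
Step 5 — Current: I = V / Z = 0.002773 - j0.006149 A = 0.006745∠-65.7° A.
Step 6 — Complex power: S = V·I* = 0.09646 - j0.0002992 VA.
Step 7 — Real power: P = Re(S) = 0.09646 W.
Step 8 — Reactive power: Q = Im(S) = -0.0002992 VAR.
Step 9 — Apparent power: |S| = 0.09646 VA.
Step 10 — Power factor: PF = P/|S| = 1 (leading).

(a) P = 0.09646 W  (b) Q = -0.0002992 VAR  (c) S = 0.09646 VA  (d) PF = 1 (leading)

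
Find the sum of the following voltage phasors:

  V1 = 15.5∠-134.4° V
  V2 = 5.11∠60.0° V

Step 1 — Convert each phasor to rectangular form:
  V1 = 15.5·(cos(-134.4°) + j·sin(-134.4°)) = -10.84 - j11.07 V
  V2 = 5.11·(cos(60.0°) + j·sin(60.0°)) = 2.555 + j4.425 V
Step 2 — Sum components: V_total = -8.29 - j6.649 V.
Step 3 — Convert to polar: |V_total| = 10.63 V, ∠V_total = -141.3°.

V_total = 10.63∠-141.3° V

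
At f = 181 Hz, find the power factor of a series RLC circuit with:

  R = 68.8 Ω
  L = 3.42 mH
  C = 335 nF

Step 1 — Angular frequency: ω = 2π·f = 2π·181 = 1137 rad/s.
Step 2 — Component impedances:
  R: Z = R = 68.8 Ω
  L: Z = jωL = j·1137·0.00342 = 0 + j3.889 Ω
  C: Z = 1/(jωC) = -j/(ω·C) = 0 - j2625 Ω
Step 3 — Series combination: Z_total = R + L + C = 68.8 - j2621 Ω = 2622∠-88.5° Ω.
Step 4 — Power factor: PF = cos(φ) = Re(Z)/|Z| = 68.8/2622 = 0.02624.
Step 5 — Type: Im(Z) = -2621 ⇒ leading (phase φ = -88.5°).

PF = 0.02624 (leading, φ = -88.5°)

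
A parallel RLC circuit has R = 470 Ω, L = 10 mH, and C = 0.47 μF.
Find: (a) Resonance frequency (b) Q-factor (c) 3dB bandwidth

Step 1 — Resonance: ω₀ = 1/√(LC) = 1/√(0.01·4.7e-07) = 1.459e+04 rad/s.
Step 2 — f₀ = ω₀/(2π) = 2322 Hz.
Step 3 — Parallel Q: Q = R/(ω₀L) = 470/(1.459e+04·0.01) = 3.222.
Step 4 — Bandwidth: Δω = ω₀/Q = 4527 rad/s; BW = Δω/(2π) = 720.5 Hz.

(a) f₀ = 2322 Hz  (b) Q = 3.222  (c) BW = 720.5 Hz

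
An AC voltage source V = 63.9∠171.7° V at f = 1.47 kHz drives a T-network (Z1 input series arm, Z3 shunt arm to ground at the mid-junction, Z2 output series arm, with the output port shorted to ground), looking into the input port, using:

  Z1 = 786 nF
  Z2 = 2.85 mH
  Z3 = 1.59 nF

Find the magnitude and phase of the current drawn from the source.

Step 1 — Angular frequency: ω = 2π·f = 2π·1470 = 9236 rad/s.
Step 2 — Component impedances:
  Z1: Z = 1/(jωC) = -j/(ω·C) = 0 - j137.7 Ω
  Z2: Z = jωL = j·9236·0.00285 = 0 + j26.32 Ω
  Z3: Z = 1/(jωC) = -j/(ω·C) = 0 - j6.809e+04 Ω
Step 3 — With the output port shorted to ground, the output series arm Z2 runs from the junction to ground; the shunt arm Z3 also runs from the junction to ground. They appear in parallel: Z3 || Z2 = 0 + j26.33 Ω.
Step 4 — Series with input arm Z1: Z_in = Z1 + (Z3 || Z2) = 0 - j111.4 Ω = 111.4∠-90.0° Ω.
Step 5 — Source phasor: V = 63.9∠171.7° V = -63.23 + j9.224 V.
Step 6 — Ohm's law: I = V / Z_total = (-63.23 + j9.224) / (0 - j111.4) = -0.08279 - j0.5675 A.
Step 7 — Convert to polar: |I| = 0.5735 A, ∠I = -98.3°.

I = 0.5735∠-98.3° A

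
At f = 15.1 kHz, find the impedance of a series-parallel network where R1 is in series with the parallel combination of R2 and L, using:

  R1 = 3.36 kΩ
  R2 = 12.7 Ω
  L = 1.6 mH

Step 1 — Angular frequency: ω = 2π·f = 2π·1.51e+04 = 9.488e+04 rad/s.
Step 2 — Component impedances:
  R1: Z = R = 3360 Ω
  R2: Z = R = 12.7 Ω
  L: Z = jωL = j·9.488e+04·0.0016 = 0 + j151.8 Ω
Step 3 — Parallel branch: R2 || L = 1/(1/R2 + 1/L) = 12.61 + j1.055 Ω.
Step 4 — Series with R1: Z_total = R1 + (R2 || L) = 3373 + j1.055 Ω = 3373∠0.0° Ω.

Z = 3373 + j1.055 Ω = 3373∠0.0° Ω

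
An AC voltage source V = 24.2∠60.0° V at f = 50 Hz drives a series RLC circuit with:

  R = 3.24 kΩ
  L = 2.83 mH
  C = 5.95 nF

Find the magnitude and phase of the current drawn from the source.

Step 1 — Angular frequency: ω = 2π·f = 2π·50 = 314.2 rad/s.
Step 2 — Component impedances:
  R: Z = R = 3240 Ω
  L: Z = jωL = j·314.2·0.00283 = 0 + j0.8891 Ω
  C: Z = 1/(jωC) = -j/(ω·C) = 0 - j5.35e+05 Ω
Step 3 — Series combination: Z_total = R + L + C = 3240 - j5.35e+05 Ω = 5.35e+05∠-89.7° Ω.
Step 4 — Source phasor: V = 24.2∠60.0° V = 12.1 + j20.96 V.
Step 5 — Ohm's law: I = V / Z_total = (12.1 + j20.96) / (3240 - j5.35e+05) = -3.904e-05 + j2.285e-05 A.
Step 6 — Convert to polar: |I| = 4.524e-05 A, ∠I = 149.7°.

I = 4.524e-05∠149.7° A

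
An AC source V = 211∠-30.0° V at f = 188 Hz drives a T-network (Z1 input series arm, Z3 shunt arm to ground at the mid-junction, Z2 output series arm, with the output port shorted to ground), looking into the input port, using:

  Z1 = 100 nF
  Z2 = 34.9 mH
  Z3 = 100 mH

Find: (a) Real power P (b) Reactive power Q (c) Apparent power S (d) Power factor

Step 1 — Angular frequency: ω = 2π·f = 2π·188 = 1181 rad/s.
Step 2 — Component impedances:
  Z1: Z = 1/(jωC) = -j/(ω·C) = 0 - j8466 Ω
  Z2: Z = jωL = j·1181·0.0349 = 0 + j41.23 Ω
  Z3: Z = jωL = j·1181·0.1 = 0 + j118.1 Ω
Step 3 — With the output port shorted to ground, the output series arm Z2 runs from the junction to ground; the shunt arm Z3 also runs from the junction to ground. They appear in parallel: Z3 || Z2 = 0 + j30.56 Ω.
Step 4 — Series with input arm Z1: Z_in = Z1 + (Z3 || Z2) = 0 - j8435 Ω = 8435∠-90.0° Ω.
Step 5 — Source phasor: V = 211∠-30.0° V = 182.7 - j105.5 V.
Step 6 — Current: I = V / Z = 0.01251 + j0.02166 A = 0.02501∠60.0° A.
Step 7 — Complex power: S = V·I* = 0 - j5.278 VA.
Step 8 — Real power: P = Re(S) = 0 W.
Step 9 — Reactive power: Q = Im(S) = -5.278 VAR.
Step 10 — Apparent power: |S| = 5.278 VA.
Step 11 — Power factor: PF = P/|S| = 0 (leading).

(a) P = 0 W  (b) Q = -5.278 VAR  (c) S = 5.278 VA  (d) PF = 0 (leading)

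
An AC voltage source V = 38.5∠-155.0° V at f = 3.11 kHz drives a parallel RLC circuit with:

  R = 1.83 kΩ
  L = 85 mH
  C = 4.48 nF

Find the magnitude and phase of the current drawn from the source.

Step 1 — Angular frequency: ω = 2π·f = 2π·3110 = 1.954e+04 rad/s.
Step 2 — Component impedances:
  R: Z = R = 1830 Ω
  L: Z = jωL = j·1.954e+04·0.085 = 0 + j1661 Ω
  C: Z = 1/(jωC) = -j/(ω·C) = 0 - j1.142e+04 Ω
Step 3 — Parallel combination: 1/Z_total = 1/R + 1/L + 1/C; Z_total = 970 + j913.3 Ω = 1332∠43.3° Ω.
Step 4 — Source phasor: V = 38.5∠-155.0° V = -34.89 - j16.27 V.
Step 5 — Ohm's law: I = V / Z_total = (-34.89 - j16.27) / (970 + j913.3) = -0.02744 + j0.009062 A.
Step 6 — Convert to polar: |I| = 0.0289 A, ∠I = 161.7°.

I = 0.0289∠161.7° A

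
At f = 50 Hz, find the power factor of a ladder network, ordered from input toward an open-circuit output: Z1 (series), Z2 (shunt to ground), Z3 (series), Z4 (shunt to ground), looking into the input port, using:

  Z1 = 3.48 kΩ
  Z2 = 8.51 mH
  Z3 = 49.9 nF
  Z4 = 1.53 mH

Step 1 — Angular frequency: ω = 2π·f = 2π·50 = 314.2 rad/s.
Step 2 — Component impedances:
  Z1: Z = R = 3480 Ω
  Z2: Z = jωL = j·314.2·0.00851 = 0 + j2.673 Ω
  Z3: Z = 1/(jωC) = -j/(ω·C) = 0 - j6.379e+04 Ω
  Z4: Z = jωL = j·314.2·0.00153 = 0 + j0.4807 Ω
Step 3 — Ladder network (open output): work backward from the far end, alternating series and parallel combinations. Z_in = 3480 + j2.674 Ω = 3480∠0.0° Ω.
Step 4 — Power factor: PF = cos(φ) = Re(Z)/|Z| = 3480/3480 = 1.
Step 5 — Type: Im(Z) = 2.674 ⇒ lagging (phase φ = 0.0°).

PF = 1 (lagging, φ = 0.0°)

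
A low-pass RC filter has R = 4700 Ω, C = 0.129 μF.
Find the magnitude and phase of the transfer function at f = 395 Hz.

Step 1 — Angular frequency: ω = 2π·395 = 2482 rad/s.
Step 2 — Transfer function: H(jω) = 1/(1 + jωRC).
Step 3 — Denominator: 1 + jωRC = 1 + j·2482·4700·1.29e-07 = 1 + j1.505.
Step 4 — H = 0.3063 - j0.461.
Step 5 — Magnitude: |H| = 0.5535 (-5.1 dB); phase: φ = -56.4°.

|H| = 0.5535 (-5.1 dB), φ = -56.4°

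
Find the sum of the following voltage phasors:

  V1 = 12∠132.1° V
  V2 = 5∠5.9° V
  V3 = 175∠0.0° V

Step 1 — Convert each phasor to rectangular form:
  V1 = 12·(cos(132.1°) + j·sin(132.1°)) = -8.045 + j8.904 V
  V2 = 5·(cos(5.9°) + j·sin(5.9°)) = 4.974 + j0.514 V
  V3 = 175·(cos(0.0°) + j·sin(0.0°)) = 175 V
Step 2 — Sum components: V_total = 171.9 + j9.418 V.
Step 3 — Convert to polar: |V_total| = 172.2 V, ∠V_total = 3.1°.

V_total = 172.2∠3.1° V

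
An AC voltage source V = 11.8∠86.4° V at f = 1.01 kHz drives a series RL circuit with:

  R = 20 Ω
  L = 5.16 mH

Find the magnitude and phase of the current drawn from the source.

Step 1 — Angular frequency: ω = 2π·f = 2π·1010 = 6346 rad/s.
Step 2 — Component impedances:
  R: Z = R = 20 Ω
  L: Z = jωL = j·6346·0.00516 = 0 + j32.75 Ω
Step 3 — Series combination: Z_total = R + L = 20 + j32.75 Ω = 38.37∠58.6° Ω.
Step 4 — Source phasor: V = 11.8∠86.4° V = 0.7409 + j11.78 V.
Step 5 — Ohm's law: I = V / Z_total = (0.7409 + j11.78) / (20 + j32.75) = 0.272 + j0.1435 A.
Step 6 — Convert to polar: |I| = 0.3075 A, ∠I = 27.8°.

I = 0.3075∠27.8° A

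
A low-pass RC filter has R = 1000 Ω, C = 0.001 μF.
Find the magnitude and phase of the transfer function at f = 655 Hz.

Step 1 — Angular frequency: ω = 2π·655 = 4115 rad/s.
Step 2 — Transfer function: H(jω) = 1/(1 + jωRC).
Step 3 — Denominator: 1 + jωRC = 1 + j·4115·1000·1e-09 = 1 + j0.004115.
Step 4 — H = 1 - j0.004115.
Step 5 — Magnitude: |H| = 1 (-0.0 dB); phase: φ = -0.2°.

|H| = 1 (-0.0 dB), φ = -0.2°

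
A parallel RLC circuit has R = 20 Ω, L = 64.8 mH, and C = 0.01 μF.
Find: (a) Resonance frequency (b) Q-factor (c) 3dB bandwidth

Step 1 — Resonance: ω₀ = 1/√(LC) = 1/√(0.0648·1e-08) = 3.928e+04 rad/s.
Step 2 — f₀ = ω₀/(2π) = 6252 Hz.
Step 3 — Parallel Q: Q = R/(ω₀L) = 20/(3.928e+04·0.0648) = 0.007857.
Step 4 — Bandwidth: Δω = ω₀/Q = 5e+06 rad/s; BW = Δω/(2π) = 7.958e+05 Hz.

(a) f₀ = 6252 Hz  (b) Q = 0.007857  (c) BW = 7.958e+05 Hz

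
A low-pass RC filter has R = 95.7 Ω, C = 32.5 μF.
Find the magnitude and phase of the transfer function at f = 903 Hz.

Step 1 — Angular frequency: ω = 2π·903 = 5674 rad/s.
Step 2 — Transfer function: H(jω) = 1/(1 + jωRC).
Step 3 — Denominator: 1 + jωRC = 1 + j·5674·95.7·3.25e-05 = 1 + j17.65.
Step 4 — H = 0.003201 - j0.05649.
Step 5 — Magnitude: |H| = 0.05658 (-24.9 dB); phase: φ = -86.8°.

|H| = 0.05658 (-24.9 dB), φ = -86.8°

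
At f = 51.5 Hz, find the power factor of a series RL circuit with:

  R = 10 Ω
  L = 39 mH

Step 1 — Angular frequency: ω = 2π·f = 2π·51.5 = 323.6 rad/s.
Step 2 — Component impedances:
  R: Z = R = 10 Ω
  L: Z = jωL = j·323.6·0.039 = 0 + j12.62 Ω
Step 3 — Series combination: Z_total = R + L = 10 + j12.62 Ω = 16.1∠51.6° Ω.
Step 4 — Power factor: PF = cos(φ) = Re(Z)/|Z| = 10/16.1 = 0.6211.
Step 5 — Type: Im(Z) = 12.62 ⇒ lagging (phase φ = 51.6°).

PF = 0.6211 (lagging, φ = 51.6°)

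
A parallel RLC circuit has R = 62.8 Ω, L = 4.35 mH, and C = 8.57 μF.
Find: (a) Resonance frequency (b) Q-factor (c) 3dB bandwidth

Step 1 — Resonance: ω₀ = 1/√(LC) = 1/√(0.00435·8.57e-06) = 5179 rad/s.
Step 2 — f₀ = ω₀/(2π) = 824.3 Hz.
Step 3 — Parallel Q: Q = R/(ω₀L) = 62.8/(5179·0.00435) = 2.787.
Step 4 — Bandwidth: Δω = ω₀/Q = 1858 rad/s; BW = Δω/(2π) = 295.7 Hz.

(a) f₀ = 824.3 Hz  (b) Q = 2.787  (c) BW = 295.7 Hz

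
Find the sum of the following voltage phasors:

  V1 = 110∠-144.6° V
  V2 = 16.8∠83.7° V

Step 1 — Convert each phasor to rectangular form:
  V1 = 110·(cos(-144.6°) + j·sin(-144.6°)) = -89.66 - j63.72 V
  V2 = 16.8·(cos(83.7°) + j·sin(83.7°)) = 1.844 + j16.7 V
Step 2 — Sum components: V_total = -87.82 - j47.02 V.
Step 3 — Convert to polar: |V_total| = 99.62 V, ∠V_total = -151.8°.

V_total = 99.62∠-151.8° V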